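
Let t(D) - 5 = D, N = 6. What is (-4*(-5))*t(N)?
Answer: 220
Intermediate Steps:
t(D) = 5 + D
(-4*(-5))*t(N) = (-4*(-5))*(5 + 6) = 20*11 = 220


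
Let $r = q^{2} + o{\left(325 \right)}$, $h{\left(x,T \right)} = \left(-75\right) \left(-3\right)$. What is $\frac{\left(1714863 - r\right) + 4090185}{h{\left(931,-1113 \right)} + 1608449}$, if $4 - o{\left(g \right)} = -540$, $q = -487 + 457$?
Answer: $\frac{2901802}{804337} \approx 3.6077$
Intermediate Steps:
$q = -30$
$o{\left(g \right)} = 544$ ($o{\left(g \right)} = 4 - -540 = 4 + 540 = 544$)
$h{\left(x,T \right)} = 225$
$r = 1444$ ($r = \left(-30\right)^{2} + 544 = 900 + 544 = 1444$)
$\frac{\left(1714863 - r\right) + 4090185}{h{\left(931,-1113 \right)} + 1608449} = \frac{\left(1714863 - 1444\right) + 4090185}{225 + 1608449} = \frac{\left(1714863 - 1444\right) + 4090185}{1608674} = \left(1713419 + 4090185\right) \frac{1}{1608674} = 5803604 \cdot \frac{1}{1608674} = \frac{2901802}{804337}$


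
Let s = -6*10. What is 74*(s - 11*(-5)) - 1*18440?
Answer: -18810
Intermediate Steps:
s = -60
74*(s - 11*(-5)) - 1*18440 = 74*(-60 - 11*(-5)) - 1*18440 = 74*(-60 + 55) - 18440 = 74*(-5) - 18440 = -370 - 18440 = -18810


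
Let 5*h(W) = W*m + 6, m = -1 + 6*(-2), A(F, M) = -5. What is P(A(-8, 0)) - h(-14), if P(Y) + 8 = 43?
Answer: -13/5 ≈ -2.6000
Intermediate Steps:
m = -13 (m = -1 - 12 = -13)
h(W) = 6/5 - 13*W/5 (h(W) = (W*(-13) + 6)/5 = (-13*W + 6)/5 = (6 - 13*W)/5 = 6/5 - 13*W/5)
P(Y) = 35 (P(Y) = -8 + 43 = 35)
P(A(-8, 0)) - h(-14) = 35 - (6/5 - 13/5*(-14)) = 35 - (6/5 + 182/5) = 35 - 1*188/5 = 35 - 188/5 = -13/5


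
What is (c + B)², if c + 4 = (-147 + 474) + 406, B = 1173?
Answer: 3617604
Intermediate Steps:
c = 729 (c = -4 + ((-147 + 474) + 406) = -4 + (327 + 406) = -4 + 733 = 729)
(c + B)² = (729 + 1173)² = 1902² = 3617604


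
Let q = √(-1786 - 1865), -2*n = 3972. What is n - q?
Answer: -1986 - I*√3651 ≈ -1986.0 - 60.424*I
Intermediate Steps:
n = -1986 (n = -½*3972 = -1986)
q = I*√3651 (q = √(-3651) = I*√3651 ≈ 60.424*I)
n - q = -1986 - I*√3651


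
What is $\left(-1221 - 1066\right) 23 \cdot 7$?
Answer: $-368207$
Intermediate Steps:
$\left(-1221 - 1066\right) 23 \cdot 7 = \left(-2287\right) 161 = -368207$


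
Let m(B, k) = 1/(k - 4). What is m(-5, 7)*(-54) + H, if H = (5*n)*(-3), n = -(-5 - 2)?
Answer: -123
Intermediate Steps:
n = 7 (n = -1*(-7) = 7)
m(B, k) = 1/(-4 + k)
H = -105 (H = (5*7)*(-3) = 35*(-3) = -105)
m(-5, 7)*(-54) + H = -54/(-4 + 7) - 105 = -54/3 - 105 = (⅓)*(-54) - 105 = -18 - 105 = -123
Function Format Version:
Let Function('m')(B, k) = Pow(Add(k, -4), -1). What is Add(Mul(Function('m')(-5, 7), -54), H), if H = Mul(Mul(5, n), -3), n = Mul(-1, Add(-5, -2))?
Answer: -123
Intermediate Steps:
n = 7 (n = Mul(-1, -7) = 7)
Function('m')(B, k) = Pow(Add(-4, k), -1)
H = -105 (H = Mul(Mul(5, 7), -3) = Mul(35, -3) = -105)
Add(Mul(Function('m')(-5, 7), -54), H) = Add(Mul(Pow(Add(-4, 7), -1), -54), -105) = Add(Mul(Pow(3, -1), -54), -105) = Add(Mul(Rational(1, 3), -54), -105) = Add(-18, -105) = -123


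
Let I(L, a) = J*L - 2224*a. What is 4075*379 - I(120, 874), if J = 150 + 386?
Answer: 3423881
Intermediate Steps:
J = 536
I(L, a) = -2224*a + 536*L (I(L, a) = 536*L - 2224*a = -2224*a + 536*L)
4075*379 - I(120, 874) = 4075*379 - (-2224*874 + 536*120) = 1544425 - (-1943776 + 64320) = 1544425 - 1*(-1879456) = 1544425 + 1879456 = 3423881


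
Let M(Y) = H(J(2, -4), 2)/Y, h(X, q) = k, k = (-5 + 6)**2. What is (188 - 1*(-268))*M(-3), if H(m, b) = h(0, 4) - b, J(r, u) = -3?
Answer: 152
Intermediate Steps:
k = 1 (k = 1**2 = 1)
h(X, q) = 1
H(m, b) = 1 - b
M(Y) = -1/Y (M(Y) = (1 - 1*2)/Y = (1 - 2)/Y = -1/Y)
(188 - 1*(-268))*M(-3) = (188 - 1*(-268))*(-1/(-3)) = (188 + 268)*(-1*(-1/3)) = 456*(1/3) = 152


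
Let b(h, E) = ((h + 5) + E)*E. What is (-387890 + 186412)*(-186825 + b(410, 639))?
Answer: -98055514518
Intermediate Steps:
b(h, E) = E*(5 + E + h) (b(h, E) = ((5 + h) + E)*E = (5 + E + h)*E = E*(5 + E + h))
(-387890 + 186412)*(-186825 + b(410, 639)) = (-387890 + 186412)*(-186825 + 639*(5 + 639 + 410)) = -201478*(-186825 + 639*1054) = -201478*(-186825 + 673506) = -201478*486681 = -98055514518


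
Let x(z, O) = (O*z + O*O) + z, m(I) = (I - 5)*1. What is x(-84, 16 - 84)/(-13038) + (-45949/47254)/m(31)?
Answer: -6597365635/8009269476 ≈ -0.82372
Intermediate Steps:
m(I) = -5 + I (m(I) = (-5 + I)*1 = -5 + I)
x(z, O) = z + O² + O*z (x(z, O) = (O*z + O²) + z = (O² + O*z) + z = z + O² + O*z)
x(-84, 16 - 84)/(-13038) + (-45949/47254)/m(31) = (-84 + (16 - 84)² + (16 - 84)*(-84))/(-13038) + (-45949/47254)/(-5 + 31) = (-84 + (-68)² - 68*(-84))*(-1/13038) - 45949*1/47254/26 = (-84 + 4624 + 5712)*(-1/13038) - 45949/47254*1/26 = 10252*(-1/13038) - 45949/1228604 = -5126/6519 - 45949/1228604 = -6597365635/8009269476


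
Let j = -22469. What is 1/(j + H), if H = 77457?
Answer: 1/54988 ≈ 1.8186e-5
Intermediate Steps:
1/(j + H) = 1/(-22469 + 77457) = 1/54988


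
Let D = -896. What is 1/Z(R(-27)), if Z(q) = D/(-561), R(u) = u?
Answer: 561/896 ≈ 0.62612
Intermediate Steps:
Z(q) = 896/561 (Z(q) = -896/(-561) = -896*(-1/561) = 896/561)
1/Z(R(-27)) = 1/(896/561) = 561/896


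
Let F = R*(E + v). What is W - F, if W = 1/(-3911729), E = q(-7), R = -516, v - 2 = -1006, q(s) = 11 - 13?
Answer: -2030562876985/3911729 ≈ -5.1910e+5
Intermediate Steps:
q(s) = -2
v = -1004 (v = 2 - 1006 = -1004)
E = -2
W = -1/3911729 ≈ -2.5564e-7
F = 519096 (F = -516*(-2 - 1004) = -516*(-1006) = 519096)
W - F = -1/3911729 - 1*519096 = -1/3911729 - 519096 = -2030562876985/3911729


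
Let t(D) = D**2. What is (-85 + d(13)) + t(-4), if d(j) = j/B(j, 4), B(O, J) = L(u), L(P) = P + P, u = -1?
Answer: -151/2 ≈ -75.500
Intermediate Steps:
L(P) = 2*P
B(O, J) = -2 (B(O, J) = 2*(-1) = -2)
d(j) = -j/2 (d(j) = j/(-2) = j*(-1/2) = -j/2)
(-85 + d(13)) + t(-4) = (-85 - 1/2*13) + (-4)**2 = (-85 - 13/2) + 16 = -183/2 + 16 = -151/2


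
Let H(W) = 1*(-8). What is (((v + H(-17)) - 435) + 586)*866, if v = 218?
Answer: 312626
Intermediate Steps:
H(W) = -8
(((v + H(-17)) - 435) + 586)*866 = (((218 - 8) - 435) + 586)*866 = ((210 - 435) + 586)*866 = (-225 + 586)*866 = 361*866 = 312626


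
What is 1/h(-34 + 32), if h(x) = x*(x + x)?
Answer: ⅛ ≈ 0.12500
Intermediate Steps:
h(x) = 2*x² (h(x) = x*(2*x) = 2*x²)
1/h(-34 + 32) = 1/(2*(-34 + 32)²) = 1/(2*(-2)²) = 1/(2*4) = 1/8 = ⅛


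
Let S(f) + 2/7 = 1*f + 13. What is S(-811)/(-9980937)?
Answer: 5588/69866559 ≈ 7.9981e-5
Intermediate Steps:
S(f) = 89/7 + f (S(f) = -2/7 + (1*f + 13) = -2/7 + (f + 13) = -2/7 + (13 + f) = 89/7 + f)
S(-811)/(-9980937) = (89/7 - 811)/(-9980937) = -5588/7*(-1/9980937) = 5588/69866559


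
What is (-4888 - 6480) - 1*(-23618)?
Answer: 12250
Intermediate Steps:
(-4888 - 6480) - 1*(-23618) = -11368 + 23618 = 12250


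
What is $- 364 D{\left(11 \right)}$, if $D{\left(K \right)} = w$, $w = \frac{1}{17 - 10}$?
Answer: $-52$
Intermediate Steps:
$w = \frac{1}{7} \approx 0.14286$
$D{\left(K \right)} = \frac{1}{7}$
$- 364 D{\left(11 \right)} = \left(-364\right) \frac{1}{7} = -52$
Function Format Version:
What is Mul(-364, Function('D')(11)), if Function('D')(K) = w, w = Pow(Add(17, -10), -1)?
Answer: -52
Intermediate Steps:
w = Rational(1, 7) (w = Pow(7, -1) = Rational(1, 7) ≈ 0.14286)
Function('D')(K) = Rational(1, 7)
Mul(-364, Function('D')(11)) = Mul(-364, Rational(1, 7)) = -52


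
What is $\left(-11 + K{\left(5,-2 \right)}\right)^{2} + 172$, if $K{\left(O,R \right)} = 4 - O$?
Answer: $316$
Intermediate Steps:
$\left(-11 + K{\left(5,-2 \right)}\right)^{2} + 172 = \left(-11 + \left(4 - 5\right)\right)^{2} + 172 = \left(-11 - 1\right)^{2} + 172 = \left(-12\right)^{2} + 172 = 144 + 172 = 316$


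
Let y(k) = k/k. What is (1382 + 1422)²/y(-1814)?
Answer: 7862416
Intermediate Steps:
y(k) = 1
(1382 + 1422)²/y(-1814) = (1382 + 1422)²/1 = 2804²*1 = 7862416*1 = 7862416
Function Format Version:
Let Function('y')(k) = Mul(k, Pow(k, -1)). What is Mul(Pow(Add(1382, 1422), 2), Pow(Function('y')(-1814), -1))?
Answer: 7862416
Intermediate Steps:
Function('y')(k) = 1
Mul(Pow(Add(1382, 1422), 2), Pow(Function('y')(-1814), -1)) = Mul(Pow(Add(1382, 1422), 2), Pow(1, -1)) = Mul(Pow(2804, 2), 1) = Mul(7862416, 1) = 7862416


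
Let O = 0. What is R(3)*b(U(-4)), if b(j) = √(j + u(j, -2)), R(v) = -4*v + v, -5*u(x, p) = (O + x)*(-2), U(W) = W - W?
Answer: 0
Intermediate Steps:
U(W) = 0
u(x, p) = 2*x/5 (u(x, p) = -(0 + x)*(-2)/5 = -x*(-2)/5 = -(-2)*x/5 = 2*x/5)
R(v) = -3*v
b(j) = √35*√j/5 (b(j) = √(j + 2*j/5) = √(7*j/5) = √35*√j/5)
R(3)*b(U(-4)) = (-3*3)*(√35*√0/5) = -9*√35*0/5 = -9*0 = 0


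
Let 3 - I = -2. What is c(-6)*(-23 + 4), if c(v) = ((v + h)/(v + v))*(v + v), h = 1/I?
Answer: 551/5 ≈ 110.20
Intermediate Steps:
I = 5 (I = 3 - 1*(-2) = 3 + 2 = 5)
h = ⅕ (h = 1/5 = ⅕ ≈ 0.20000)
c(v) = ⅕ + v (c(v) = ((v + ⅕)/(v + v))*(v + v) = ((⅕ + v)/((2*v)))*(2*v) = ((⅕ + v)*(1/(2*v)))*(2*v) = ((⅕ + v)/(2*v))*(2*v) = ⅕ + v)
c(-6)*(-23 + 4) = (⅕ - 6)*(-23 + 4) = -29/5*(-19) = 551/5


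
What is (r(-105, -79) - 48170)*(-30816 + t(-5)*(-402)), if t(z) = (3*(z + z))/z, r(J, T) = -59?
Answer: 1602553212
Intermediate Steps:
t(z) = 6 (t(z) = (3*(2*z))/z = (6*z)/z = 6)
(r(-105, -79) - 48170)*(-30816 + t(-5)*(-402)) = (-59 - 48170)*(-30816 + 6*(-402)) = -48229*(-30816 - 2412) = -48229*(-33228) = 1602553212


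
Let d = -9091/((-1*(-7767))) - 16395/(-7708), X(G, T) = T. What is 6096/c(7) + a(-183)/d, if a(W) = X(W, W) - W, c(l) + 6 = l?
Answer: 6096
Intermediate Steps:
c(l) = -6 + l
d = 57266537/59868036 (d = -9091/7767 - 16395*(-1/7708) = -9091*1/7767 + 16395/7708 = -9091/7767 + 16395/7708 = 57266537/59868036 ≈ 0.95655)
a(W) = 0 (a(W) = W - W = 0)
6096/c(7) + a(-183)/d = 6096/(-6 + 7) + 0/(57266537/59868036) = 6096/1 + 0*(59868036/57266537) = 6096*1 + 0 = 6096 + 0 = 6096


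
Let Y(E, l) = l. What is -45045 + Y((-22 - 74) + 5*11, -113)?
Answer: -45158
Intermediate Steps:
-45045 + Y((-22 - 74) + 5*11, -113) = -45045 - 113 = -45158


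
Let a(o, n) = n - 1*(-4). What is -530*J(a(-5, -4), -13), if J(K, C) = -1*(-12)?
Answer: -6360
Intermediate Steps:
a(o, n) = 4 + n (a(o, n) = n + 4 = 4 + n)
J(K, C) = 12
-530*J(a(-5, -4), -13) = -530*12 = -6360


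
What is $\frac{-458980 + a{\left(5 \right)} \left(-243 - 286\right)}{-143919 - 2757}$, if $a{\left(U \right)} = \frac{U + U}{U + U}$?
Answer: $\frac{459509}{146676} \approx 3.1328$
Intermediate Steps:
$a{\left(U \right)} = 1$ ($a{\left(U \right)} = \frac{2 U}{2 U} = 2 U \frac{1}{2 U} = 1$)
$\frac{-458980 + a{\left(5 \right)} \left(-243 - 286\right)}{-143919 - 2757} = \frac{-458980 + 1 \left(-243 - 286\right)}{-143919 - 2757} = \frac{-458980 + 1 \left(-529\right)}{-146676} = \left(-458980 - 529\right) \left(- \frac{1}{146676}\right) = \left(-459509\right) \left(- \frac{1}{146676}\right) = \frac{459509}{146676}$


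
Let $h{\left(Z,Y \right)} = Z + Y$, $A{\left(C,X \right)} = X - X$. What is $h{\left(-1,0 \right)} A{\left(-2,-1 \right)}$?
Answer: $0$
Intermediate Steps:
$A{\left(C,X \right)} = 0$
$h{\left(Z,Y \right)} = Y + Z$
$h{\left(-1,0 \right)} A{\left(-2,-1 \right)} = \left(0 - 1\right) 0 = \left(-1\right) 0 = 0$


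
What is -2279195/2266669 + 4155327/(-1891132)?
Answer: -13729009494503/4286570279308 ≈ -3.2028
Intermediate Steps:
-2279195/2266669 + 4155327/(-1891132) = -2279195*1/2266669 + 4155327*(-1/1891132) = -2279195/2266669 - 4155327/1891132 = -13729009494503/4286570279308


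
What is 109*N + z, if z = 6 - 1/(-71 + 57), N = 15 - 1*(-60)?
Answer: 114535/14 ≈ 8181.1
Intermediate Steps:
N = 75 (N = 15 + 60 = 75)
z = 85/14 (z = 6 - 1/(-14) = 6 - 1*(-1/14) = 6 + 1/14 = 85/14 ≈ 6.0714)
109*N + z = 109*75 + 85/14 = 8175 + 85/14 = 114535/14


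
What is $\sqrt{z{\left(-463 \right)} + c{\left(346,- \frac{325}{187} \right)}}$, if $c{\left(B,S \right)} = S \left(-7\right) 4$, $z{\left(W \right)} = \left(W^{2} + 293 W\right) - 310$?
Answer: $\frac{10 \sqrt{27432713}}{187} \approx 280.09$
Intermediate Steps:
$z{\left(W \right)} = -310 + W^{2} + 293 W$
$c{\left(B,S \right)} = - 28 S$ ($c{\left(B,S \right)} = - 7 S 4 = - 28 S$)
$\sqrt{z{\left(-463 \right)} + c{\left(346,- \frac{325}{187} \right)}} = \sqrt{\left(-310 + \left(-463\right)^{2} + 293 \left(-463\right)\right) - 28 \left(- \frac{325}{187}\right)} = \sqrt{\left(-310 + 214369 - 135659\right) - 28 \left(\left(-325\right) \frac{1}{187}\right)} = \sqrt{78400 - - \frac{9100}{187}} = \sqrt{78400 + \frac{9100}{187}} = \sqrt{\frac{14669900}{187}} = \frac{10 \sqrt{27432713}}{187}$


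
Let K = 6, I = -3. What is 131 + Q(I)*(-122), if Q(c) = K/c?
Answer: 375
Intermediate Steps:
Q(c) = 6/c
131 + Q(I)*(-122) = 131 + (6/(-3))*(-122) = 131 + (6*(-⅓))*(-122) = 131 - 2*(-122) = 131 + 244 = 375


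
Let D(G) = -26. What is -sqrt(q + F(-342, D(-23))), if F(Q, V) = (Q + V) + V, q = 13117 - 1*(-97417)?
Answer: -2*sqrt(27535) ≈ -331.87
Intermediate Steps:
q = 110534 (q = 13117 + 97417 = 110534)
F(Q, V) = Q + 2*V
-sqrt(q + F(-342, D(-23))) = -sqrt(110534 + (-342 + 2*(-26))) = -sqrt(110534 + (-342 - 52)) = -sqrt(110534 - 394) = -sqrt(110140) = -2*sqrt(27535)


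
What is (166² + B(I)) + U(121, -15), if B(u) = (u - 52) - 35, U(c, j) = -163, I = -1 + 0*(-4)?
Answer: 27305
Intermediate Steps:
I = -1 (I = -1 + 0 = -1)
B(u) = -87 + u (B(u) = (-52 + u) - 35 = -87 + u)
(166² + B(I)) + U(121, -15) = (166² + (-87 - 1)) - 163 = (27556 - 88) - 163 = 27468 - 163 = 27305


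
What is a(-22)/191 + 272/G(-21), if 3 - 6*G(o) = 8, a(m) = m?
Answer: -311822/955 ≈ -326.52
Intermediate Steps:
G(o) = -⅚ (G(o) = ½ - ⅙*8 = ½ - 4/3 = -⅚)
a(-22)/191 + 272/G(-21) = -22/191 + 272/(-⅚) = -22*1/191 + 272*(-6/5) = -22/191 - 1632/5 = -311822/955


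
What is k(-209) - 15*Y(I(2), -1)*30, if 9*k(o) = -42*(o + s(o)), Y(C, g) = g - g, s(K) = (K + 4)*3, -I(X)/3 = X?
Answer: 11536/3 ≈ 3845.3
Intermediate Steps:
I(X) = -3*X
s(K) = 12 + 3*K (s(K) = (4 + K)*3 = 12 + 3*K)
Y(C, g) = 0
k(o) = -56 - 56*o/3 (k(o) = (-42*(o + (12 + 3*o)))/9 = (-42*(12 + 4*o))/9 = (-504 - 168*o)/9 = -56 - 56*o/3)
k(-209) - 15*Y(I(2), -1)*30 = (-56 - 56/3*(-209)) - 15*0*30 = (-56 + 11704/3) - 0*30 = 11536/3 - 1*0 = 11536/3 + 0 = 11536/3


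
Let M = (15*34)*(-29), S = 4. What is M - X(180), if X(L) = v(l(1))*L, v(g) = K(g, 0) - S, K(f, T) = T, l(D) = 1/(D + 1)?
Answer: -14070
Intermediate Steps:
l(D) = 1/(1 + D)
v(g) = -4 (v(g) = 0 - 1*4 = 0 - 4 = -4)
M = -14790 (M = 510*(-29) = -14790)
X(L) = -4*L
M - X(180) = -14790 - (-4)*180 = -14790 - 1*(-720) = -14790 + 720 = -14070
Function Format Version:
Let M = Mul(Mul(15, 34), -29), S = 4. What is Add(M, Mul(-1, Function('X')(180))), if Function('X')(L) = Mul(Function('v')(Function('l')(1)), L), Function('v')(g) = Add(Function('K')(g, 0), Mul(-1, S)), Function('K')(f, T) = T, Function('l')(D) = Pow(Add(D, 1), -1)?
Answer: -14070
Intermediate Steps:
Function('l')(D) = Pow(Add(1, D), -1)
Function('v')(g) = -4 (Function('v')(g) = Add(0, Mul(-1, 4)) = Add(0, -4) = -4)
M = -14790 (M = Mul(510, -29) = -14790)
Function('X')(L) = Mul(-4, L)
Add(M, Mul(-1, Function('X')(180))) = Add(-14790, Mul(-1, Mul(-4, 180))) = Add(-14790, Mul(-1, -720)) = Add(-14790, 720) = -14070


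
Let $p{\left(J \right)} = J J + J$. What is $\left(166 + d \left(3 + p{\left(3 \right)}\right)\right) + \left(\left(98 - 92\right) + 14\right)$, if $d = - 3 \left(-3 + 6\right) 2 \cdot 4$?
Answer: $-894$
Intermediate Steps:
$d = -72$ ($d = \left(-3\right) 3 \cdot 2 \cdot 4 = \left(-9\right) 2 \cdot 4 = \left(-18\right) 4 = -72$)
$p{\left(J \right)} = J + J^{2}$ ($p{\left(J \right)} = J^{2} + J = J + J^{2}$)
$\left(166 + d \left(3 + p{\left(3 \right)}\right)\right) + \left(\left(98 - 92\right) + 14\right) = \left(166 - 72 \left(3 + 3 \left(1 + 3\right)\right)\right) + \left(\left(98 - 92\right) + 14\right) = \left(166 - 72 \left(3 + 3 \cdot 4\right)\right) + \left(6 + 14\right) = \left(166 - 72 \left(3 + 12\right)\right) + 20 = \left(166 - 1080\right) + 20 = -914 + 20 = -894$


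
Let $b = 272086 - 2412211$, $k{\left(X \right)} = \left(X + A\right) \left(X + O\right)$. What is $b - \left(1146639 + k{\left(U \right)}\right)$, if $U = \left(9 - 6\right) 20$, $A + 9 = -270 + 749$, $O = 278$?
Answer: $-3465904$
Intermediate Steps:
$A = 470$ ($A = -9 + \left(-270 + 749\right) = -9 + 479 = 470$)
$U = 60$ ($U = 3 \cdot 20 = 60$)
$k{\left(X \right)} = \left(278 + X\right) \left(470 + X\right)$ ($k{\left(X \right)} = \left(X + 470\right) \left(X + 278\right) = \left(470 + X\right) \left(278 + X\right) = \left(278 + X\right) \left(470 + X\right)$)
$b = -2140125$ ($b = 272086 - 2412211 = -2140125$)
$b - \left(1146639 + k{\left(U \right)}\right) = -2140125 - \left(1280899 + 44880\right) = -2140125 - 1325779 = -3465904$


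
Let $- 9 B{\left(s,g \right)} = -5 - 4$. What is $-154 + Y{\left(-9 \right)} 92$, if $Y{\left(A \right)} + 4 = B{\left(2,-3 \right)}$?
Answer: $-430$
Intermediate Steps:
$B{\left(s,g \right)} = 1$ ($B{\left(s,g \right)} = - \frac{-5 - 4}{9} = \left(- \frac{1}{9}\right) \left(-9\right) = 1$)
$Y{\left(A \right)} = -3$ ($Y{\left(A \right)} = -4 + 1 = -3$)
$-154 + Y{\left(-9 \right)} 92 = -154 - 276 = -430$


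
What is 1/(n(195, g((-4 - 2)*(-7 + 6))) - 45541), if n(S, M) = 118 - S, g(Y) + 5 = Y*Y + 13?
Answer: -1/45618 ≈ -2.1921e-5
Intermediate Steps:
g(Y) = 8 + Y² (g(Y) = -5 + (Y*Y + 13) = -5 + (Y² + 13) = -5 + (13 + Y²) = 8 + Y²)
1/(n(195, g((-4 - 2)*(-7 + 6))) - 45541) = 1/((118 - 1*195) - 45541) = 1/((118 - 195) - 45541) = 1/(-77 - 45541) = 1/(-45618) = -1/45618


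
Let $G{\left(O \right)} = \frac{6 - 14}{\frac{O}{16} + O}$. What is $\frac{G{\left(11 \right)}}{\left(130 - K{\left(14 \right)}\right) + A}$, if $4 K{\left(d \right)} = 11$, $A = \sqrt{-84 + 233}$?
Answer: $- \frac{260608}{48002339} + \frac{2048 \sqrt{149}}{48002339} \approx -0.0049083$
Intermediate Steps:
$G{\left(O \right)} = - \frac{128}{17 O}$ ($G{\left(O \right)} = - \frac{8}{O \frac{1}{16} + O} = - \frac{8}{\frac{O}{16} + O} = - \frac{8}{\frac{17}{16} O} = - 8 \frac{16}{17 O} = - \frac{128}{17 O}$)
$A = \sqrt{149} \approx 12.207$
$K{\left(d \right)} = \frac{11}{4}$ ($K{\left(d \right)} = \frac{1}{4} \cdot 11 = \frac{11}{4}$)
$\frac{G{\left(11 \right)}}{\left(130 - K{\left(14 \right)}\right) + A} = \frac{\left(- \frac{128}{17}\right) \frac{1}{11}}{\left(130 - \frac{11}{4}\right) + \sqrt{149}} = - \frac{128}{187 \left(\frac{509}{4} + \sqrt{149}\right)}$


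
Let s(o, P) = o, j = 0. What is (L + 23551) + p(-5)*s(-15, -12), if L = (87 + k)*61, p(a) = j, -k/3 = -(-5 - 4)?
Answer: 27211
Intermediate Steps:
k = -27 (k = -(-3)*(-5 - 4) = -(-3)*(-9) = -3*9 = -27)
p(a) = 0
L = 3660 (L = (87 - 27)*61 = 60*61 = 3660)
(L + 23551) + p(-5)*s(-15, -12) = (3660 + 23551) + 0*(-15) = 27211 + 0 = 27211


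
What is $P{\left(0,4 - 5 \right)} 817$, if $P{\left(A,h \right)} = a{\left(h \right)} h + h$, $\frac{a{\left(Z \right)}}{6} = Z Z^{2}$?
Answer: $4085$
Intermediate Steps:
$a{\left(Z \right)} = 6 Z^{3}$ ($a{\left(Z \right)} = 6 Z Z^{2} = 6 Z^{3}$)
$P{\left(A,h \right)} = h + 6 h^{4}$ ($P{\left(A,h \right)} = 6 h^{3} h + h = 6 h^{4} + h = h + 6 h^{4}$)
$P{\left(0,4 - 5 \right)} 817 = \left(\left(4 - 5\right) + 6 \left(4 - 5\right)^{4}\right) 817 = \left(-1 + 6 \left(-1\right)^{4}\right) 817 = \left(-1 + 6 \cdot 1\right) 817 = \left(-1 + 6\right) 817 = 5 \cdot 817 = 4085$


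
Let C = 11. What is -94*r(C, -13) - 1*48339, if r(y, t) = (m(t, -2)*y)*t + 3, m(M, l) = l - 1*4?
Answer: -129273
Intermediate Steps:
m(M, l) = -4 + l (m(M, l) = l - 4 = -4 + l)
r(y, t) = 3 - 6*t*y (r(y, t) = ((-4 - 2)*y)*t + 3 = (-6*y)*t + 3 = -6*t*y + 3 = 3 - 6*t*y)
-94*r(C, -13) - 1*48339 = -94*(3 - 6*(-13)*11) - 1*48339 = -94*(3 + 858) - 48339 = -94*861 - 48339 = -80934 - 48339 = -129273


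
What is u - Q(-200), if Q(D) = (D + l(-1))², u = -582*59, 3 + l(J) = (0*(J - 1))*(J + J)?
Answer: -75547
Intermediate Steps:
l(J) = -3 (l(J) = -3 + (0*(J - 1))*(J + J) = -3 + (0*(-1 + J))*(2*J) = -3 + 0*(2*J) = -3 + 0 = -3)
u = -34338
Q(D) = (-3 + D)² (Q(D) = (D - 3)² = (-3 + D)²)
u - Q(-200) = -34338 - (-3 - 200)² = -34338 - 1*(-203)² = -34338 - 1*41209 = -34338 - 41209 = -75547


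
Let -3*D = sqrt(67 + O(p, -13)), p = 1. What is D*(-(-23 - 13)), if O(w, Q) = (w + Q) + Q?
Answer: -12*sqrt(42) ≈ -77.769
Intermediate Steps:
O(w, Q) = w + 2*Q (O(w, Q) = (Q + w) + Q = w + 2*Q)
D = -sqrt(42)/3 (D = -sqrt(67 + (1 + 2*(-13)))/3 = -sqrt(67 + (1 - 26))/3 = -sqrt(67 - 25)/3 = -sqrt(42)/3 ≈ -2.1602)
D*(-(-23 - 13)) = (-sqrt(42)/3)*(-(-23 - 13)) = (-sqrt(42)/3)*(-1*(-36)) = -sqrt(42)/3*36 = -12*sqrt(42)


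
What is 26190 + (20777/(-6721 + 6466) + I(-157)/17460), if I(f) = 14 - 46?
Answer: 1937382707/74205 ≈ 26109.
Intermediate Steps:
I(f) = -32
26190 + (20777/(-6721 + 6466) + I(-157)/17460) = 26190 + (20777/(-6721 + 6466) - 32/17460) = 26190 + (20777/(-255) - 32*1/17460) = 26190 + (20777*(-1/255) - 8/4365) = 26190 + (-20777/255 - 8/4365) = 26190 - 6046243/74205 = 1937382707/74205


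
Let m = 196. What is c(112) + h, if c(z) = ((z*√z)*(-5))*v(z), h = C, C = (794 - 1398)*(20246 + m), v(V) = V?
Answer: -12346968 - 250880*√7 ≈ -1.3011e+7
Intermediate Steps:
C = -12346968 (C = (794 - 1398)*(20246 + 196) = -604*20442 = -12346968)
h = -12346968
c(z) = -5*z^(5/2) (c(z) = ((z*√z)*(-5))*z = (z^(3/2)*(-5))*z = (-5*z^(3/2))*z = -5*z^(5/2))
c(112) + h = -250880*√7 - 12346968 = -12346968 - 250880*√7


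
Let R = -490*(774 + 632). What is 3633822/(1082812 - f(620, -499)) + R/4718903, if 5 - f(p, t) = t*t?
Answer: 386431374613/149635065872 ≈ 2.5825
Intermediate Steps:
R = -688940 (R = -490*1406 = -688940)
f(p, t) = 5 - t² (f(p, t) = 5 - t*t = 5 - t²)
3633822/(1082812 - f(620, -499)) + R/4718903 = 3633822/(1082812 - (5 - 1*(-499)²)) - 688940/4718903 = 3633822/(1082812 - (5 - 1*249001)) - 688940*1/4718903 = 3633822/(1082812 - (5 - 249001)) - 98420/674129 = 3633822/(1082812 - 1*(-248996)) - 98420/674129 = 3633822/(1082812 + 248996) - 98420/674129 = 3633822/1331808 - 98420/674129 = 3633822*(1/1331808) - 98420/674129 = 605637/221968 - 98420/674129 = 386431374613/149635065872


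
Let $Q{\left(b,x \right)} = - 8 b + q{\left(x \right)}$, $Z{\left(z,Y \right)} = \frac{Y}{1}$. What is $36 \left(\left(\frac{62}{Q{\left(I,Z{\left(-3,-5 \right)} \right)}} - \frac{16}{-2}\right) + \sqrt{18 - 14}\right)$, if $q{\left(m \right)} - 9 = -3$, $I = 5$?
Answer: $\frac{5004}{17} \approx 294.35$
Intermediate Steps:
$q{\left(m \right)} = 6$ ($q{\left(m \right)} = 9 - 3 = 6$)
$Z{\left(z,Y \right)} = Y$ ($Z{\left(z,Y \right)} = Y 1 = Y$)
$Q{\left(b,x \right)} = 6 - 8 b$ ($Q{\left(b,x \right)} = - 8 b + 6 = 6 - 8 b$)
$36 \left(\left(\frac{62}{Q{\left(I,Z{\left(-3,-5 \right)} \right)}} - \frac{16}{-2}\right) + \sqrt{18 - 14}\right) = 36 \left(\left(\frac{62}{6 - 40} - \frac{16}{-2}\right) + \sqrt{18 - 14}\right) = 36 \left(\left(\frac{62}{6 - 40} - -8\right) + \sqrt{4}\right) = 36 \left(\left(\frac{62}{-34} + 8\right) + 2\right) = 36 \left(\left(62 \left(- \frac{1}{34}\right) + 8\right) + 2\right) = 36 \left(\left(- \frac{31}{17} + 8\right) + 2\right) = 36 \left(\frac{105}{17} + 2\right) = 36 \cdot \frac{139}{17} = \frac{5004}{17}$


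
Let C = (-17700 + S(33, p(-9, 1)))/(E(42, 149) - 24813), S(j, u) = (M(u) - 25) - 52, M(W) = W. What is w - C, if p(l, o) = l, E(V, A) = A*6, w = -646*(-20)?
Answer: 309015694/23919 ≈ 12919.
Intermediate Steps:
w = 12920
E(V, A) = 6*A
S(j, u) = -77 + u (S(j, u) = (u - 25) - 52 = (-25 + u) - 52 = -77 + u)
C = 17786/23919 (C = (-17700 + (-77 - 9))/(6*149 - 24813) = (-17700 - 86)/(894 - 24813) = -17786/(-23919) = -17786*(-1/23919) = 17786/23919 ≈ 0.74359)
w - C = 12920 - 1*17786/23919 = 12920 - 17786/23919 = 309015694/23919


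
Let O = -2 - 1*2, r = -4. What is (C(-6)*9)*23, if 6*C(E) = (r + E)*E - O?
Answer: 2208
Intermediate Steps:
O = -4 (O = -2 - 2 = -4)
C(E) = ⅔ + E*(-4 + E)/6 (C(E) = ((-4 + E)*E - 1*(-4))/6 = (E*(-4 + E) + 4)/6 = (4 + E*(-4 + E))/6 = ⅔ + E*(-4 + E)/6)
(C(-6)*9)*23 = ((⅔ - ⅔*(-6) + (⅙)*(-6)²)*9)*23 = ((⅔ + 4 + (⅙)*36)*9)*23 = ((⅔ + 4 + 6)*9)*23 = ((32/3)*9)*23 = 96*23 = 2208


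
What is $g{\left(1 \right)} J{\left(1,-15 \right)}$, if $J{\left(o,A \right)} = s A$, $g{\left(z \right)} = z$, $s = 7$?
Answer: $-105$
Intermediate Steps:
$J{\left(o,A \right)} = 7 A$
$g{\left(1 \right)} J{\left(1,-15 \right)} = 1 \cdot 7 \left(-15\right) = 1 \left(-105\right) = -105$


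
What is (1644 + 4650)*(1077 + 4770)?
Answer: 36801018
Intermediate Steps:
(1644 + 4650)*(1077 + 4770) = 6294*5847 = 36801018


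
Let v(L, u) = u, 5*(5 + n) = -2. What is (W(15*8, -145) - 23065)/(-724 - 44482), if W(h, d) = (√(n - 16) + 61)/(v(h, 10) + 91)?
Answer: 1164752/2282903 - I*√535/22829030 ≈ 0.51021 - 1.0132e-6*I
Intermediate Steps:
n = -27/5 (n = -5 + (⅕)*(-2) = -5 - ⅖ = -27/5 ≈ -5.4000)
W(h, d) = 61/101 + I*√535/505 (W(h, d) = (√(-27/5 - 16) + 61)/(10 + 91) = (√(-107/5) + 61)/101 = (I*√535/5 + 61)*(1/101) = (61 + I*√535/5)*(1/101) = 61/101 + I*√535/505)
(W(15*8, -145) - 23065)/(-724 - 44482) = ((61/101 + I*√535/505) - 23065)/(-724 - 44482) = (-2329504/101 + I*√535/505)/(-45206) = (-2329504/101 + I*√535/505)*(-1/45206) = 1164752/2282903 - I*√535/22829030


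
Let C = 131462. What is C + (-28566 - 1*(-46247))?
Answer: 149143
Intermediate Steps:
C + (-28566 - 1*(-46247)) = 131462 + (-28566 - 1*(-46247)) = 131462 + (-28566 + 46247) = 131462 + 17681 = 149143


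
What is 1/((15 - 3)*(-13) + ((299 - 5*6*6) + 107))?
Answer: 1/70 ≈ 0.014286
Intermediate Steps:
1/((15 - 3)*(-13) + ((299 - 5*6*6) + 107)) = 1/(12*(-13) + ((299 - 30*6) + 107)) = 1/(-156 + ((299 - 180) + 107)) = 1/(-156 + (119 + 107)) = 1/(-156 + 226) = 1/70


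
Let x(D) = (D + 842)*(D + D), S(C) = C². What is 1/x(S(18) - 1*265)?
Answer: 1/106318 ≈ 9.4057e-6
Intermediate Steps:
x(D) = 2*D*(842 + D) (x(D) = (842 + D)*(2*D) = 2*D*(842 + D))
1/x(S(18) - 1*265) = 1/(2*(18² - 1*265)*(842 + (18² - 1*265))) = 1/(2*(324 - 265)*(842 + (324 - 265))) = 1/(2*59*(842 + 59)) = 1/(2*59*901) = 1/106318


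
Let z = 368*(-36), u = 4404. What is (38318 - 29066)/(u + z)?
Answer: -771/737 ≈ -1.0461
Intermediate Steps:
z = -13248
(38318 - 29066)/(u + z) = (38318 - 29066)/(4404 - 13248) = 9252/(-8844) = 9252*(-1/8844) = -771/737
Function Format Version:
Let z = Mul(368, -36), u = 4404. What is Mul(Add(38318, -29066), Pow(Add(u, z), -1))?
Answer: Rational(-771, 737) ≈ -1.0461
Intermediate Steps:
z = -13248
Mul(Add(38318, -29066), Pow(Add(u, z), -1)) = Mul(Add(38318, -29066), Pow(Add(4404, -13248), -1)) = Mul(9252, Pow(-8844, -1)) = Mul(9252, Rational(-1, 8844)) = Rational(-771, 737)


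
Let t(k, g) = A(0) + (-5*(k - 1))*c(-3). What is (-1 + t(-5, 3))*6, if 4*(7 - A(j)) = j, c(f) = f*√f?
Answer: 36 - 540*I*√3 ≈ 36.0 - 935.31*I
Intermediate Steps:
c(f) = f^(3/2)
A(j) = 7 - j/4
t(k, g) = 7 - 3*I*√3*(5 - 5*k) (t(k, g) = (7 - ¼*0) + (-5*(k - 1))*(-3)^(3/2) = (7 + 0) + (-5*(-1 + k))*(-3*I*√3) = 7 + (5 - 5*k)*(-3*I*√3) = 7 - 3*I*√3*(5 - 5*k))
(-1 + t(-5, 3))*6 = (-1 + (7 - 15*I*√3 + 15*I*(-5)*√3))*6 = (-1 + (7 - 15*I*√3 - 75*I*√3))*6 = (-1 + (7 - 90*I*√3))*6 = (6 - 90*I*√3)*6 = 36 - 540*I*√3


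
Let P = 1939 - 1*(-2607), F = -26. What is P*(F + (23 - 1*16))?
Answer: -86374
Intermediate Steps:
P = 4546 (P = 1939 + 2607 = 4546)
P*(F + (23 - 1*16)) = 4546*(-26 + (23 - 1*16)) = 4546*(-26 + (23 - 16)) = 4546*(-26 + 7) = 4546*(-19) = -86374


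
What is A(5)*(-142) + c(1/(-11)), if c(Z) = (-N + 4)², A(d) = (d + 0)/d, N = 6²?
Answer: 882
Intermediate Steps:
N = 36
A(d) = 1 (A(d) = d/d = 1)
c(Z) = 1024 (c(Z) = (-1*36 + 4)² = (-36 + 4)² = (-32)² = 1024)
A(5)*(-142) + c(1/(-11)) = 1*(-142) + 1024 = -142 + 1024 = 882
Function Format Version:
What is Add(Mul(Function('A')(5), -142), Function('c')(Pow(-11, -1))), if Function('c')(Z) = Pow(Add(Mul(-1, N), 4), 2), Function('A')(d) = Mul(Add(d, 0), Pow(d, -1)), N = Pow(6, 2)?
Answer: 882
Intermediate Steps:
N = 36
Function('A')(d) = 1 (Function('A')(d) = Mul(d, Pow(d, -1)) = 1)
Function('c')(Z) = 1024 (Function('c')(Z) = Pow(Add(Mul(-1, 36), 4), 2) = Pow(Add(-36, 4), 2) = Pow(-32, 2) = 1024)
Add(Mul(Function('A')(5), -142), Function('c')(Pow(-11, -1))) = Add(Mul(1, -142), 1024) = Add(-142, 1024) = 882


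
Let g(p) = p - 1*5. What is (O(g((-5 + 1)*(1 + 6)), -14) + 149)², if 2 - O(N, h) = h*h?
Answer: 2025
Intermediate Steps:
g(p) = -5 + p (g(p) = p - 5 = -5 + p)
O(N, h) = 2 - h² (O(N, h) = 2 - h*h = 2 - h²)
(O(g((-5 + 1)*(1 + 6)), -14) + 149)² = ((2 - 1*(-14)²) + 149)² = ((2 - 1*196) + 149)² = ((2 - 196) + 149)² = (-194 + 149)² = (-45)² = 2025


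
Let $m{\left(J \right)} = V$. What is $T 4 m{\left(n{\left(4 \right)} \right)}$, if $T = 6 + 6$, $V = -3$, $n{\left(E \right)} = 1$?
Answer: $-144$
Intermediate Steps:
$T = 12$
$m{\left(J \right)} = -3$
$T 4 m{\left(n{\left(4 \right)} \right)} = 12 \cdot 4 \left(-3\right) = 48 \left(-3\right) = -144$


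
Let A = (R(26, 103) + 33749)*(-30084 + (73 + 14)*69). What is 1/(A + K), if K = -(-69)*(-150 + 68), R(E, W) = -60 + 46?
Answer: -1/812378193 ≈ -1.2310e-9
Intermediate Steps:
R(E, W) = -14
A = -812372535 (A = (-14 + 33749)*(-30084 + (73 + 14)*69) = 33735*(-30084 + 87*69) = 33735*(-30084 + 6003) = 33735*(-24081) = -812372535)
K = -5658 (K = -(-69)*(-82) = -1*5658 = -5658)
1/(A + K) = 1/(-812372535 - 5658) = 1/(-812378193) = -1/812378193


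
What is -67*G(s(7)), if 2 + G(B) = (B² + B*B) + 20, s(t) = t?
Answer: -7772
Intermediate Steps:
G(B) = 18 + 2*B² (G(B) = -2 + ((B² + B*B) + 20) = -2 + ((B² + B²) + 20) = -2 + (2*B² + 20) = -2 + (20 + 2*B²) = 18 + 2*B²)
-67*G(s(7)) = -67*(18 + 2*7²) = -67*(18 + 2*49) = -67*(18 + 98) = -67*116 = -7772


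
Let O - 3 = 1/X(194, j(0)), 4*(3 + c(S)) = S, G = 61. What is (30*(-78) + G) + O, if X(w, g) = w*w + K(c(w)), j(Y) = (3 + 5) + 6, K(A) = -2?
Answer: -85654983/37634 ≈ -2276.0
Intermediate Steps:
c(S) = -3 + S/4
j(Y) = 14 (j(Y) = 8 + 6 = 14)
X(w, g) = -2 + w² (X(w, g) = w*w - 2 = w² - 2 = -2 + w²)
O = 112903/37634 (O = 3 + 1/(-2 + 194²) = 3 + 1/(-2 + 37636) = 3 + 1/37634 = 112903/37634 ≈ 3.0000)
(30*(-78) + G) + O = (30*(-78) + 61) + 112903/37634 = (-2340 + 61) + 112903/37634 = -2279 + 112903/37634 = -85654983/37634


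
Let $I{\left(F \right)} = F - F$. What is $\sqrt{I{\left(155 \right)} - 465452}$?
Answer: $2 i \sqrt{116363} \approx 682.24 i$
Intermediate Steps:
$I{\left(F \right)} = 0$
$\sqrt{I{\left(155 \right)} - 465452} = \sqrt{0 - 465452} = \sqrt{-465452} = 2 i \sqrt{116363}$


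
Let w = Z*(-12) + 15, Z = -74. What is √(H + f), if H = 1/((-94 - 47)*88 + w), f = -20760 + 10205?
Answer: 2*I*√349278212595/11505 ≈ 102.74*I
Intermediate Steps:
w = 903 (w = -74*(-12) + 15 = 888 + 15 = 903)
f = -10555
H = -1/11505 (H = 1/((-94 - 47)*88 + 903) = 1/(-141*88 + 903) = 1/(-12408 + 903) = 1/(-11505) = -1/11505 ≈ -8.6919e-5)
√(H + f) = √(-1/11505 - 10555) = √(-121435276/11505) = 2*I*√349278212595/11505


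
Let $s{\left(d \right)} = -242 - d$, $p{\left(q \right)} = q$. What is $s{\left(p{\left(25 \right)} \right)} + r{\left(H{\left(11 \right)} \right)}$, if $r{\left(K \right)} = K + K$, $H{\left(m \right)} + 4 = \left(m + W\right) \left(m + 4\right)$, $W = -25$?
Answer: $-695$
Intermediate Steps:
$H{\left(m \right)} = -4 + \left(-25 + m\right) \left(4 + m\right)$ ($H{\left(m \right)} = -4 + \left(m - 25\right) \left(m + 4\right) = -4 + \left(-25 + m\right) \left(4 + m\right)$)
$r{\left(K \right)} = 2 K$
$s{\left(p{\left(25 \right)} \right)} + r{\left(H{\left(11 \right)} \right)} = \left(-242 - 25\right) + 2 \left(-104 + 11^{2} - 231\right) = \left(-242 - 25\right) + 2 \left(-104 + 121 - 231\right) = -267 + 2 \left(-214\right) = -267 - 428 = -695$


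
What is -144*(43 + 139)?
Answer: -26208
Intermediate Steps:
-144*(43 + 139) = -144*182 = -26208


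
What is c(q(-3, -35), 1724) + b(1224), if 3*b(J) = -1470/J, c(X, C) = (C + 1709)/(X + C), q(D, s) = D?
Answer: 1679351/1053252 ≈ 1.5944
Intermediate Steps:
c(X, C) = (1709 + C)/(C + X)
b(J) = -490/J (b(J) = (-1470/J)/3 = -490/J)
c(q(-3, -35), 1724) + b(1224) = (1709 + 1724)/(1724 - 3) - 490/1224 = 3433/1721 - 490*1/1224 = (1/1721)*3433 - 245/612 = 3433/1721 - 245/612 = 1679351/1053252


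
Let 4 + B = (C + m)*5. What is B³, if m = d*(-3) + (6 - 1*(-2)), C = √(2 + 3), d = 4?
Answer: -22824 + 9265*√5 ≈ -2106.8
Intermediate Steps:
C = √5 ≈ 2.2361
m = -4 (m = 4*(-3) + (6 - 1*(-2)) = -12 + (6 + 2) = -12 + 8 = -4)
B = -24 + 5*√5 (B = -4 + (√5 - 4)*5 = -4 + (-4 + √5)*5 = -4 + (-20 + 5*√5) = -24 + 5*√5 ≈ -12.820)
B³ = (-24 + 5*√5)³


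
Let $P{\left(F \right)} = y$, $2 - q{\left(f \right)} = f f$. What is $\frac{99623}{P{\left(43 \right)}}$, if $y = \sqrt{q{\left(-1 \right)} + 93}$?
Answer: $\frac{99623 \sqrt{94}}{94} \approx 10275.0$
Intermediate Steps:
$q{\left(f \right)} = 2 - f^{2}$ ($q{\left(f \right)} = 2 - f f = 2 - f^{2}$)
$y = \sqrt{94}$ ($y = \sqrt{\left(2 - \left(-1\right)^{2}\right) + 93} = \sqrt{\left(2 - 1\right) + 93} = \sqrt{1 + 93} = \sqrt{94} \approx 9.6954$)
$P{\left(F \right)} = \sqrt{94}$
$\frac{99623}{P{\left(43 \right)}} = \frac{99623}{\sqrt{94}} = 99623 \frac{\sqrt{94}}{94} = \frac{99623 \sqrt{94}}{94}$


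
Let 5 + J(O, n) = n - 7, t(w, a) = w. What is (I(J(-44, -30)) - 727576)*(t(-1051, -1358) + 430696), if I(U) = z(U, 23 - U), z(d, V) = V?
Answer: -312571463595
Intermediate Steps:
J(O, n) = -12 + n (J(O, n) = -5 + (n - 7) = -5 + (-7 + n) = -12 + n)
I(U) = 23 - U
(I(J(-44, -30)) - 727576)*(t(-1051, -1358) + 430696) = ((23 - (-12 - 30)) - 727576)*(-1051 + 430696) = ((23 - 1*(-42)) - 727576)*429645 = ((23 + 42) - 727576)*429645 = (65 - 727576)*429645 = -727511*429645 = -312571463595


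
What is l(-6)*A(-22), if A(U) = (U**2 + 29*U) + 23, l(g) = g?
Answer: 786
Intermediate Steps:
A(U) = 23 + U**2 + 29*U
l(-6)*A(-22) = -6*(23 + (-22)**2 + 29*(-22)) = -6*(23 + 484 - 638) = -6*(-131) = 786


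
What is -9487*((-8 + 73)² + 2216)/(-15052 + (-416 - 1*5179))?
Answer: 61105767/20647 ≈ 2959.5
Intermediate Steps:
-9487*((-8 + 73)² + 2216)/(-15052 + (-416 - 1*5179)) = -9487*(65² + 2216)/(-15052 + (-416 - 5179)) = -9487*(4225 + 2216)/(-15052 - 5595) = -9487/((-20647/6441)) = -9487/((-20647*1/6441)) = -9487/(-20647/6441) = -9487*(-6441/20647) = 61105767/20647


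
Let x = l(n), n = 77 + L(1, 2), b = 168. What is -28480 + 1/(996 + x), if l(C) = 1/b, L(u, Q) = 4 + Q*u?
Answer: -4765529752/167329 ≈ -28480.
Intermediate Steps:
n = 83 (n = 77 + (4 + 2*1) = 77 + (4 + 2) = 77 + 6 = 83)
l(C) = 1/168
x = 1/168 ≈ 0.0059524
-28480 + 1/(996 + x) = -28480 + 1/(996 + 1/168) = -28480 + 1/(167329/168) = -28480 + 168/167329 = -4765529752/167329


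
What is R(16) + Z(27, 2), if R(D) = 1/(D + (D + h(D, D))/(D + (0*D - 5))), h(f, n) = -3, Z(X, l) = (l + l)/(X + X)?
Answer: 25/189 ≈ 0.13228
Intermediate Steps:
Z(X, l) = l/X (Z(X, l) = (2*l)/((2*X)) = (2*l)*(1/(2*X)) = l/X)
R(D) = 1/(D + (-3 + D)/(-5 + D)) (R(D) = 1/(D + (D - 3)/(D + (0*D - 5))) = 1/(D + (-3 + D)/(D + (0 - 5))) = 1/(D + (-3 + D)/(D - 5)) = 1/(D + (-3 + D)/(-5 + D)))
R(16) + Z(27, 2) = (5 - 1*16)/(3 - 1*16² + 4*16) + 2/27 = (5 - 16)/(3 - 1*256 + 64) + 2*(1/27) = -11/(3 - 256 + 64) + 2/27 = -11/(-189) + 2/27 = -1/189*(-11) + 2/27 = 11/189 + 2/27 = 25/189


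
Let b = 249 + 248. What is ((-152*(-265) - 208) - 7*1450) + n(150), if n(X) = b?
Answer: 30419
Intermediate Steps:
b = 497
n(X) = 497
((-152*(-265) - 208) - 7*1450) + n(150) = ((-152*(-265) - 208) - 7*1450) + 497 = ((40280 - 208) - 10150) + 497 = (40072 - 10150) + 497 = 29922 + 497 = 30419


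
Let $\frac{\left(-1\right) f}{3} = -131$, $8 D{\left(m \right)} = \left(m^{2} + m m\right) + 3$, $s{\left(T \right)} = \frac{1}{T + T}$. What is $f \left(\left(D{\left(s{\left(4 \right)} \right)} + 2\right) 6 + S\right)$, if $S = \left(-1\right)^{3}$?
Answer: $\frac{667707}{128} \approx 5216.5$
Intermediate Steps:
$s{\left(T \right)} = \frac{1}{2 T}$
$S = -1$
$D{\left(m \right)} = \frac{3}{8} + \frac{m^{2}}{4}$ ($D{\left(m \right)} = \frac{\left(m^{2} + m m\right) + 3}{8} = \frac{\left(m^{2} + m^{2}\right) + 3}{8} = \frac{2 m^{2} + 3}{8} = \frac{3 + 2 m^{2}}{8} = \frac{3}{8} + \frac{m^{2}}{4}$)
$f = 393$ ($f = \left(-3\right) \left(-131\right) = 393$)
$f \left(\left(D{\left(s{\left(4 \right)} \right)} + 2\right) 6 + S\right) = 393 \left(\left(\left(\frac{3}{8} + \frac{\left(\frac{1}{2 \cdot 4}\right)^{2}}{4}\right) + 2\right) 6 - 1\right) = 393 \left(\left(\left(\frac{3}{8} + \frac{\left(\frac{1}{2} \cdot \frac{1}{4}\right)^{2}}{4}\right) + 2\right) 6 - 1\right) = 393 \left(\left(\left(\frac{3}{8} + \frac{1}{4 \cdot 64}\right) + 2\right) 6 - 1\right) = 393 \left(\left(\left(\frac{3}{8} + \frac{1}{4} \cdot \frac{1}{64}\right) + 2\right) 6 - 1\right) = 393 \left(\left(\left(\frac{3}{8} + \frac{1}{256}\right) + 2\right) 6 - 1\right) = 393 \left(\left(\frac{97}{256} + 2\right) 6 - 1\right) = 393 \left(\frac{609}{256} \cdot 6 - 1\right) = 393 \left(\frac{1827}{128} - 1\right) = 393 \cdot \frac{1699}{128} = \frac{667707}{128}$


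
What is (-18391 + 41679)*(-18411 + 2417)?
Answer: -372468272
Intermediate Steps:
(-18391 + 41679)*(-18411 + 2417) = 23288*(-15994) = -372468272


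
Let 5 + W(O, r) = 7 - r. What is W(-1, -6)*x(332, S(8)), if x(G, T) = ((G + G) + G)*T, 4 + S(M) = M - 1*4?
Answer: 0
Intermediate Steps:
W(O, r) = 2 - r (W(O, r) = -5 + (7 - r) = 2 - r)
S(M) = -8 + M (S(M) = -4 + (M - 1*4) = -4 + (M - 4) = -4 + (-4 + M) = -8 + M)
x(G, T) = 3*G*T (x(G, T) = (2*G + G)*T = (3*G)*T = 3*G*T)
W(-1, -6)*x(332, S(8)) = (2 - 1*(-6))*(3*332*(-8 + 8)) = (2 + 6)*(3*332*0) = 8*0 = 0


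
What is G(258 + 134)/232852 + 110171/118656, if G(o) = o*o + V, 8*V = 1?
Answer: 10971677027/6907321728 ≈ 1.5884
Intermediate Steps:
V = ⅛ (V = (⅛)*1 = ⅛ ≈ 0.12500)
G(o) = ⅛ + o² (G(o) = o*o + ⅛ = o² + ⅛ = ⅛ + o²)
G(258 + 134)/232852 + 110171/118656 = (⅛ + (258 + 134)²)/232852 + 110171/118656 = (⅛ + 392²)*(1/232852) + 110171*(1/118656) = (⅛ + 153664)*(1/232852) + 110171/118656 = (1229313/8)*(1/232852) + 110171/118656 = 1229313/1862816 + 110171/118656 = 10971677027/6907321728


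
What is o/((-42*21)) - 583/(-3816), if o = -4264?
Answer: 1955/392 ≈ 4.9872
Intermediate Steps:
o/((-42*21)) - 583/(-3816) = -4264/((-42*21)) - 583/(-3816) = -4264/(-882) - 583*(-1/3816) = -4264*(-1/882) + 11/72 = 2132/441 + 11/72 = 1955/392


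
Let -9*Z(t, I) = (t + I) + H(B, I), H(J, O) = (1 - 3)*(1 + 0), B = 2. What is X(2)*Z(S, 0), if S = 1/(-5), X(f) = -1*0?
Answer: 0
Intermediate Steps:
H(J, O) = -2 (H(J, O) = -2*1 = -2)
X(f) = 0
S = -1/5 ≈ -0.20000
Z(t, I) = 2/9 - I/9 - t/9 (Z(t, I) = -((t + I) - 2)/9 = -((I + t) - 2)/9 = -(-2 + I + t)/9 = 2/9 - I/9 - t/9)
X(2)*Z(S, 0) = 0*(2/9 - 1/9*0 - 1/9*(-1/5)) = 0*(2/9 + 0 + 1/45) = 0*(11/45) = 0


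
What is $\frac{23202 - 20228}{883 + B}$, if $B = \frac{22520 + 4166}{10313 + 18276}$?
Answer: $\frac{7729426}{2297343} \approx 3.3645$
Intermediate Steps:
$B = \frac{2426}{2599}$ ($B = \frac{26686}{28589} = 26686 \cdot \frac{1}{28589} = \frac{2426}{2599} \approx 0.93344$)
$\frac{23202 - 20228}{883 + B} = \frac{23202 - 20228}{883 + \frac{2426}{2599}} = \frac{2974}{\frac{2297343}{2599}} = 2974 \cdot \frac{2599}{2297343} = \frac{7729426}{2297343}$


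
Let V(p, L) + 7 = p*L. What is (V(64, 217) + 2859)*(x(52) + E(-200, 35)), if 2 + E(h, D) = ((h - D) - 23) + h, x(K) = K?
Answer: -6829920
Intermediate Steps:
V(p, L) = -7 + L*p (V(p, L) = -7 + p*L = -7 + L*p)
E(h, D) = -25 - D + 2*h (E(h, D) = -2 + (((h - D) - 23) + h) = -2 + ((-23 + h - D) + h) = -2 + (-23 - D + 2*h) = -25 - D + 2*h)
(V(64, 217) + 2859)*(x(52) + E(-200, 35)) = ((-7 + 217*64) + 2859)*(52 + (-25 - 1*35 + 2*(-200))) = ((-7 + 13888) + 2859)*(52 + (-25 - 35 - 400)) = (13881 + 2859)*(52 - 460) = 16740*(-408) = -6829920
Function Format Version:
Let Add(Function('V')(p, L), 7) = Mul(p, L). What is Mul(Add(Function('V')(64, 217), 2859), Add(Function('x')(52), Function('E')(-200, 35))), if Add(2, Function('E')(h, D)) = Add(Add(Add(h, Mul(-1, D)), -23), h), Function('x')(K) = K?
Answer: -6829920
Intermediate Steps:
Function('V')(p, L) = Add(-7, Mul(L, p)) (Function('V')(p, L) = Add(-7, Mul(p, L)) = Add(-7, Mul(L, p)))
Function('E')(h, D) = Add(-25, Mul(-1, D), Mul(2, h)) (Function('E')(h, D) = Add(-2, Add(Add(Add(h, Mul(-1, D)), -23), h)) = Add(-2, Add(Add(-23, h, Mul(-1, D)), h)) = Add(-2, Add(-23, Mul(-1, D), Mul(2, h))) = Add(-25, Mul(-1, D), Mul(2, h)))
Mul(Add(Function('V')(64, 217), 2859), Add(Function('x')(52), Function('E')(-200, 35))) = Mul(Add(Add(-7, Mul(217, 64)), 2859), Add(52, Add(-25, Mul(-1, 35), Mul(2, -200)))) = Mul(Add(Add(-7, 13888), 2859), Add(52, Add(-25, -35, -400))) = Mul(Add(13881, 2859), Add(52, -460)) = Mul(16740, -408) = -6829920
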